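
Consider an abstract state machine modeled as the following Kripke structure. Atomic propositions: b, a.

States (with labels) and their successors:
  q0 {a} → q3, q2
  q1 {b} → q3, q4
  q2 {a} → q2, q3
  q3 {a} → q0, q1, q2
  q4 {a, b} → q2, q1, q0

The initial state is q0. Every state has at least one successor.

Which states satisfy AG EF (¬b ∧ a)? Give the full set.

States satisfying EF (¬b ∧ a): {q0, q1, q2, q3, q4}.
States satisfying AG EF (¬b ∧ a): {q0, q1, q2, q3, q4}.

{q0, q1, q2, q3, q4}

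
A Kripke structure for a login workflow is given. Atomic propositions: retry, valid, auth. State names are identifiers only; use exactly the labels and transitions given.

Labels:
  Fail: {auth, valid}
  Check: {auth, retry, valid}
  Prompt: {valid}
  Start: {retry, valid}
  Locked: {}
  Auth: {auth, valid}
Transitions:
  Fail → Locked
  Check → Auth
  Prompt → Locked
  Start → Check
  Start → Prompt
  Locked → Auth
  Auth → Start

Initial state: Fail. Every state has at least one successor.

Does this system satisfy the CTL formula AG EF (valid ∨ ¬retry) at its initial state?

States satisfying EF (valid ∨ ¬retry): {Fail, Check, Prompt, Start, Locked, Auth}.
States satisfying AG EF (valid ∨ ¬retry): {Fail, Check, Prompt, Start, Locked, Auth}.
Every state reachable from Fail satisfies EF (valid ∨ ¬retry).
Fail ∈ Sat(AG EF (valid ∨ ¬retry)).

Yes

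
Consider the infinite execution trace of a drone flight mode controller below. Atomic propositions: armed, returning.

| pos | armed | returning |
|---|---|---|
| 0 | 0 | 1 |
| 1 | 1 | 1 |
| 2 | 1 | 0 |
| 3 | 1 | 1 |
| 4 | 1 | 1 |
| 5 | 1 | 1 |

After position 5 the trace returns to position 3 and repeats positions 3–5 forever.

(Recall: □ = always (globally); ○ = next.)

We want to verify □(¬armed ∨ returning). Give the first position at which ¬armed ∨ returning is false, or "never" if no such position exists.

Check ¬armed ∨ returning at each position in order: 0 ✓, 1 ✓.
At position 2 the labels are {armed}, so ¬armed ∨ returning is false there. This is the first violation.

2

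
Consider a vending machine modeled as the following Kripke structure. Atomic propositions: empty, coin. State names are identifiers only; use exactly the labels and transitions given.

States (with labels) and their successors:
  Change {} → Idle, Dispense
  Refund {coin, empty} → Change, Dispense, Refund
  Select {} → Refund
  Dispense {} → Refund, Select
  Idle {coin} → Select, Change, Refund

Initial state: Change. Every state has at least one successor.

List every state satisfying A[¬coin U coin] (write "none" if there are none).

States satisfying ¬coin: {Change, Select, Dispense}.
States satisfying coin: {Refund, Idle}.
States satisfying A[¬coin U coin]: {Change, Refund, Select, Dispense, Idle}.

{Change, Refund, Select, Dispense, Idle}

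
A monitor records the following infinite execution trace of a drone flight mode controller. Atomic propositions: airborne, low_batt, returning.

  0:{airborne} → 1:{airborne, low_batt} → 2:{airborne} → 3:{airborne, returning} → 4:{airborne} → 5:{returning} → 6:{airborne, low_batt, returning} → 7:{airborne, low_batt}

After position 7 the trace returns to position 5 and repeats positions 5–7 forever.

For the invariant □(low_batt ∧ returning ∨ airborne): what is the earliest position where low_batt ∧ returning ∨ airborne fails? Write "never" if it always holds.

5

Check low_batt ∧ returning ∨ airborne at each position in order: 0 ✓, 1 ✓, 2 ✓, 3 ✓, 4 ✓.
At position 5 the labels are {returning}, so low_batt ∧ returning ∨ airborne is false there. This is the first violation.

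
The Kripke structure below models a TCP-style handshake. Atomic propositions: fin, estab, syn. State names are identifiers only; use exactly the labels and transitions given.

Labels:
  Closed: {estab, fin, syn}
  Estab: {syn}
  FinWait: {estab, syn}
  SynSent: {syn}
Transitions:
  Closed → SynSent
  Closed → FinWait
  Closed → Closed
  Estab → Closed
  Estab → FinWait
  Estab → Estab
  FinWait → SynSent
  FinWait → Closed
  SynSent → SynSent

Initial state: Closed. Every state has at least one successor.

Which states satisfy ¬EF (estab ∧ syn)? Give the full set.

States satisfying estab ∧ syn: {Closed, FinWait}.
States satisfying EF (estab ∧ syn): {Closed, Estab, FinWait}.
States satisfying ¬EF (estab ∧ syn): {SynSent}.

{SynSent}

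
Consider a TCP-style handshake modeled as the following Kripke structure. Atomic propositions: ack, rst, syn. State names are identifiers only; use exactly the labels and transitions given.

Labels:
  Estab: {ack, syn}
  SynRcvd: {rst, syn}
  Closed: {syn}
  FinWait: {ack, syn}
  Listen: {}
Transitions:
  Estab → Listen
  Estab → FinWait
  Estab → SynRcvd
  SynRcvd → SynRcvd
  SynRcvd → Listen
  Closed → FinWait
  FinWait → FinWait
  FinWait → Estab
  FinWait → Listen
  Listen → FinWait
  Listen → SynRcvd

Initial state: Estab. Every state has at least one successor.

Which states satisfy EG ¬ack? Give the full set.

States satisfying ¬ack: {SynRcvd, Closed, Listen}.
States satisfying EG ¬ack: {SynRcvd, Listen}.

{SynRcvd, Listen}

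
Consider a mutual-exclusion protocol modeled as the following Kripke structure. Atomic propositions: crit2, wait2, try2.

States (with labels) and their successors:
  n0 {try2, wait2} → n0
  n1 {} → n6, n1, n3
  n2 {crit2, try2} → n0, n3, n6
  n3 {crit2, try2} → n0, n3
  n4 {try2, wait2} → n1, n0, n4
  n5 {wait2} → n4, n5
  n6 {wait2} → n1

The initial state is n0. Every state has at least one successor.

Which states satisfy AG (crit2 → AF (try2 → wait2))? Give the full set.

States satisfying crit2 → AF (try2 → wait2): {n0, n1, n4, n5, n6}.
States satisfying AG (crit2 → AF (try2 → wait2)): {n0}.

{n0}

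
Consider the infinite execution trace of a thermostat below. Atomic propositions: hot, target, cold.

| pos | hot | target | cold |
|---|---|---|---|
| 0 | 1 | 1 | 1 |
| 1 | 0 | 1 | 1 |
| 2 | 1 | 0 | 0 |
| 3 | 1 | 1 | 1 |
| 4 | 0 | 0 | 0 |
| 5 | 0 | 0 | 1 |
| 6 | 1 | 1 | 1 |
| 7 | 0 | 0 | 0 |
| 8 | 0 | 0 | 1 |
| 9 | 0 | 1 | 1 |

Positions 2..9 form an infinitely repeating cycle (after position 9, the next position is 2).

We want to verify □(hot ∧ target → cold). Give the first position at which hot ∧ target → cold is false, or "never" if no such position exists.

hot ∧ target → cold holds at every position 0..9, and those are all the positions the trace ever visits, so the invariant □(hot ∧ target → cold) is never violated.

never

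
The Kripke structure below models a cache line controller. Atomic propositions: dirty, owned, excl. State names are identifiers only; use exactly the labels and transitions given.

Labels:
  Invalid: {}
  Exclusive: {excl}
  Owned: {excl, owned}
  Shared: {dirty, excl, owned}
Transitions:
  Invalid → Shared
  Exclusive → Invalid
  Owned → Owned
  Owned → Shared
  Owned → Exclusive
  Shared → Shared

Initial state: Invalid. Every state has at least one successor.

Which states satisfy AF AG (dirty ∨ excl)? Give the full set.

States satisfying AG (dirty ∨ excl): {Shared}.
States satisfying AF AG (dirty ∨ excl): {Invalid, Exclusive, Shared}.

{Invalid, Exclusive, Shared}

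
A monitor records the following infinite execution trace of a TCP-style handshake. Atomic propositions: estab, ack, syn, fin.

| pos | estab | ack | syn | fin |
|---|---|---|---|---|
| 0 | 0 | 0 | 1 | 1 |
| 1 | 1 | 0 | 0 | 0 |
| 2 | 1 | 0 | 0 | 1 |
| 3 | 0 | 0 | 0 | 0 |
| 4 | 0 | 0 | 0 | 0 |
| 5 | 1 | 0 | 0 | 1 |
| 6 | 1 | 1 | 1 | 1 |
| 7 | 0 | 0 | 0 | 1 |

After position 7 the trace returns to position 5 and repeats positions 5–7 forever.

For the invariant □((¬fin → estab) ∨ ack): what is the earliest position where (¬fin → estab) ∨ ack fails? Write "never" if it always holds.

3

Check (¬fin → estab) ∨ ack at each position in order: 0 ✓, 1 ✓, 2 ✓.
At position 3 the labels are {}, so (¬fin → estab) ∨ ack is false there. This is the first violation.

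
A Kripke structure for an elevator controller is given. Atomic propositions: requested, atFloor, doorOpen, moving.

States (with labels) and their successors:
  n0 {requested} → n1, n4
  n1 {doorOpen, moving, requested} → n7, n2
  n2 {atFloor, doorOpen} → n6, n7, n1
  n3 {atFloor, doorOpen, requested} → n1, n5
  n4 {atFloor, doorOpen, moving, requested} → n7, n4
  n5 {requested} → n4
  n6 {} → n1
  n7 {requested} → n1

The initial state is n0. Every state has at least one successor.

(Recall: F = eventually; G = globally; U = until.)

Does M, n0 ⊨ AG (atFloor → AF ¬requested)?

States satisfying atFloor → AF ¬requested: {n0, n1, n2, n5, n6, n7}.
States satisfying AG (atFloor → AF ¬requested): {n1, n2, n6, n7}.
n4 is reachable from n0 and violates atFloor → AF ¬requested, so AG fails at n0.
n0 ∉ Sat(AG (atFloor → AF ¬requested)).

Violated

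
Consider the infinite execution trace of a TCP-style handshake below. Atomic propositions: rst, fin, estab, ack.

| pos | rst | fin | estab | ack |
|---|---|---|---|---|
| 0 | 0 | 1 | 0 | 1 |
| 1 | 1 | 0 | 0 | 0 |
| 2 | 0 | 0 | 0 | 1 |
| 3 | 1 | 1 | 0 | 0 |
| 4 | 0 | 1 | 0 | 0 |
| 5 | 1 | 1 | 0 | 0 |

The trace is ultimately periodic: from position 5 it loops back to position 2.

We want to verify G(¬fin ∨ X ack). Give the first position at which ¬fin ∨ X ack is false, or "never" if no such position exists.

0

At position 0 the labels are {ack, fin} and the next position 1 has {rst}, so ¬fin ∨ X ack is false there. This is the first violation.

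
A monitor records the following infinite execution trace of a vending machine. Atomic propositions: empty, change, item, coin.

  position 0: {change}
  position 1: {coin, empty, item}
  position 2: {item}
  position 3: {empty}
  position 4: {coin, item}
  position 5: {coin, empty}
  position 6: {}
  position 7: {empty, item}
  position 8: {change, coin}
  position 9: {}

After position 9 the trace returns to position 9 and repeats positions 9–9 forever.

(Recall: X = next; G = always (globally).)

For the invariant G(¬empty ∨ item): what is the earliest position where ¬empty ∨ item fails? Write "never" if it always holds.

3

Check ¬empty ∨ item at each position in order: 0 ✓, 1 ✓, 2 ✓.
At position 3 the labels are {empty}, so ¬empty ∨ item is false there. This is the first violation.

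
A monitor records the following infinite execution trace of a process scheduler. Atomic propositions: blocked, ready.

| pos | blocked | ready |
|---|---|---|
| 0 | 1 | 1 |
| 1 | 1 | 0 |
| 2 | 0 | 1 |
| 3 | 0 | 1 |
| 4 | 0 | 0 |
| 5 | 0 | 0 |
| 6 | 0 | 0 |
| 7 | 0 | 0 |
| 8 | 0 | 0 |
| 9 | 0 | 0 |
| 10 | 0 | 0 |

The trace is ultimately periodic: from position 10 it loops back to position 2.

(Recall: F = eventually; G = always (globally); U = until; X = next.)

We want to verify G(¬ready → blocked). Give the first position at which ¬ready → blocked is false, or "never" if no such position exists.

4

Check ¬ready → blocked at each position in order: 0 ✓, 1 ✓, 2 ✓, 3 ✓.
At position 4 the labels are {}, so ¬ready → blocked is false there. This is the first violation.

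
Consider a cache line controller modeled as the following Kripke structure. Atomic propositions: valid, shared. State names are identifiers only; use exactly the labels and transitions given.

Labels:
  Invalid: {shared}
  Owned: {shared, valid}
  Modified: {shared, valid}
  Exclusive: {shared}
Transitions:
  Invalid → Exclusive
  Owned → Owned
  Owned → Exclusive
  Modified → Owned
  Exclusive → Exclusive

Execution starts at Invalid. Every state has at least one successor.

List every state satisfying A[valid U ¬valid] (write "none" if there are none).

States satisfying valid: {Owned, Modified}.
States satisfying ¬valid: {Invalid, Exclusive}.
States satisfying A[valid U ¬valid]: {Invalid, Exclusive}.

{Invalid, Exclusive}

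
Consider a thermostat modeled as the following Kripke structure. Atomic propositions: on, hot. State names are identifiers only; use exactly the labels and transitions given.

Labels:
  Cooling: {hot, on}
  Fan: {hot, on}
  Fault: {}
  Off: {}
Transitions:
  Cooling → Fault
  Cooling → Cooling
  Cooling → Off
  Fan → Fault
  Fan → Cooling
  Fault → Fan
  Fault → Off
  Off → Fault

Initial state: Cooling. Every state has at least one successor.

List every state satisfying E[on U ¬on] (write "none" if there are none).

States satisfying on: {Cooling, Fan}.
States satisfying ¬on: {Fault, Off}.
States satisfying E[on U ¬on]: {Cooling, Fan, Fault, Off}.

{Cooling, Fan, Fault, Off}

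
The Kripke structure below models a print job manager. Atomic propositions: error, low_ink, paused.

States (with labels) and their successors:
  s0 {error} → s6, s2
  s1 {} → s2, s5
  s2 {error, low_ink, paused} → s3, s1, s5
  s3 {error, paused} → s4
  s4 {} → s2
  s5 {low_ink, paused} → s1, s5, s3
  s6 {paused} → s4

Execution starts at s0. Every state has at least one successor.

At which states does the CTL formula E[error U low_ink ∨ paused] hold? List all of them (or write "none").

States satisfying error: {s0, s2, s3}.
States satisfying low_ink ∨ paused: {s2, s3, s5, s6}.
States satisfying E[error U low_ink ∨ paused]: {s0, s2, s3, s5, s6}.

{s0, s2, s3, s5, s6}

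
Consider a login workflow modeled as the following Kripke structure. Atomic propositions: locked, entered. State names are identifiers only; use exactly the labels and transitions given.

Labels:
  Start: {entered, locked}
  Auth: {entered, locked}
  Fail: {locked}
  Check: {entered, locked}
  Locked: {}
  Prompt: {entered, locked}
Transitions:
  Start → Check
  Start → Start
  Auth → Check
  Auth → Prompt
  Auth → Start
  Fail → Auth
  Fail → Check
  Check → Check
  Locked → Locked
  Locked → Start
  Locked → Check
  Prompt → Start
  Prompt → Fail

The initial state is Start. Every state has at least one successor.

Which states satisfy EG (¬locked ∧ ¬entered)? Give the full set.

States satisfying ¬locked ∧ ¬entered: {Locked}.
States satisfying EG (¬locked ∧ ¬entered): {Locked}.

{Locked}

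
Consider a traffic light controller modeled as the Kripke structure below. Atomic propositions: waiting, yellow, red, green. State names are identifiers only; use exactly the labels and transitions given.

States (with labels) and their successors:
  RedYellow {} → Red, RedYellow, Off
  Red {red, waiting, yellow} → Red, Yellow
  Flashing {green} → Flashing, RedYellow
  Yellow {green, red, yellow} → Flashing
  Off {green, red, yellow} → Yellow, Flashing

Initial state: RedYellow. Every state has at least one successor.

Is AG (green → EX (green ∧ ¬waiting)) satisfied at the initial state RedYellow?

States satisfying green → EX (green ∧ ¬waiting): {RedYellow, Red, Flashing, Yellow, Off}.
States satisfying AG (green → EX (green ∧ ¬waiting)): {RedYellow, Red, Flashing, Yellow, Off}.
Every state reachable from RedYellow satisfies green → EX (green ∧ ¬waiting).
RedYellow ∈ Sat(AG (green → EX (green ∧ ¬waiting))).

Satisfied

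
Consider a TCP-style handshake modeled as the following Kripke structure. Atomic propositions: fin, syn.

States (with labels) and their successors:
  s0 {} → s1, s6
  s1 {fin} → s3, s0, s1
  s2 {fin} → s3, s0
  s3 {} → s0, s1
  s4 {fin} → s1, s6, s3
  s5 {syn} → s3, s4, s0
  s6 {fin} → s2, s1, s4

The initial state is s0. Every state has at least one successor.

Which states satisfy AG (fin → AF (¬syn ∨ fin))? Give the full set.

{s0, s1, s2, s3, s4, s5, s6}

States satisfying fin → AF (¬syn ∨ fin): {s0, s1, s2, s3, s4, s5, s6}.
States satisfying AG (fin → AF (¬syn ∨ fin)): {s0, s1, s2, s3, s4, s5, s6}.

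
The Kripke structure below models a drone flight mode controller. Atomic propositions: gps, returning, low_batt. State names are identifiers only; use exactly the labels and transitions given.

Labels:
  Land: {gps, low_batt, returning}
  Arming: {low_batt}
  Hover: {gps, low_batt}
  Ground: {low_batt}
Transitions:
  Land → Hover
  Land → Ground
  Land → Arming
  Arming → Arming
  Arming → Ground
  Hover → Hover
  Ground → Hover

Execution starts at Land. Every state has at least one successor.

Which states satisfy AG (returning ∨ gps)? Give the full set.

States satisfying returning ∨ gps: {Land, Hover}.
States satisfying AG (returning ∨ gps): {Hover}.

{Hover}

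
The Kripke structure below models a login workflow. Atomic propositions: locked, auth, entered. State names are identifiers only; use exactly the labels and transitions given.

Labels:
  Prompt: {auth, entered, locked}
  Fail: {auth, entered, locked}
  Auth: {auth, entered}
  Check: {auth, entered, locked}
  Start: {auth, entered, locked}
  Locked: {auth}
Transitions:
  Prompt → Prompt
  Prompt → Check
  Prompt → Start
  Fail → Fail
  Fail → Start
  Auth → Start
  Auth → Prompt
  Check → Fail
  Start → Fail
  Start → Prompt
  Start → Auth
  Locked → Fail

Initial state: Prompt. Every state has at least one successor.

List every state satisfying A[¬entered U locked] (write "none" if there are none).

{Prompt, Fail, Check, Start, Locked}

States satisfying ¬entered: {Locked}.
States satisfying locked: {Prompt, Fail, Check, Start}.
States satisfying A[¬entered U locked]: {Prompt, Fail, Check, Start, Locked}.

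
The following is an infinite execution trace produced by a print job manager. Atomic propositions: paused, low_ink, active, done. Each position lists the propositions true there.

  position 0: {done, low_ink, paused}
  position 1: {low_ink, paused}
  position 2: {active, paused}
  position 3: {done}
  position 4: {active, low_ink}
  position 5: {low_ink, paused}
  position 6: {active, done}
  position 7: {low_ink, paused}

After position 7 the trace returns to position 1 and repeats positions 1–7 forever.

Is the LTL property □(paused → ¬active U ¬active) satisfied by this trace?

paused → ¬active U ¬active must hold at every position from 0 onward. It fails at position 2, so □(paused → ¬active U ¬active) is false.
Positions where paused holds: 0, 1, 2, 5, 7.
Check ¬active U ¬active at each: 0→ok, 1→ok, 2→fails, 5→ok, 7→ok.

No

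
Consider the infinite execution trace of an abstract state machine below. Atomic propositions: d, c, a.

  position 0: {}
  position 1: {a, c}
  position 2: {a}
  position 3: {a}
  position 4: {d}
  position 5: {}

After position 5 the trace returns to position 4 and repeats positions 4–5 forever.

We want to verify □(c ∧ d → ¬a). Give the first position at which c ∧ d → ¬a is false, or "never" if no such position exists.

never

c ∧ d → ¬a holds at every position 0..5, and those are all the positions the trace ever visits, so the invariant □(c ∧ d → ¬a) is never violated.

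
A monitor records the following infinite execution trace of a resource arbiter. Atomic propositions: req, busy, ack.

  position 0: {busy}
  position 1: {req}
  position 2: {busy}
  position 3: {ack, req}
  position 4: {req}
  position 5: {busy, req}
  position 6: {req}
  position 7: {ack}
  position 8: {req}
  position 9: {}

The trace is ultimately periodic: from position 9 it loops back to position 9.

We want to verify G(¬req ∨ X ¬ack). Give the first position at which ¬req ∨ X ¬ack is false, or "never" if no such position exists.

6

Check ¬req ∨ X ¬ack at each position in order: 0 ✓, 1 ✓, 2 ✓, 3 ✓, 4 ✓, 5 ✓.
At position 6 the labels are {req} and the next position 7 has {ack}, so ¬req ∨ X ¬ack is false there. This is the first violation.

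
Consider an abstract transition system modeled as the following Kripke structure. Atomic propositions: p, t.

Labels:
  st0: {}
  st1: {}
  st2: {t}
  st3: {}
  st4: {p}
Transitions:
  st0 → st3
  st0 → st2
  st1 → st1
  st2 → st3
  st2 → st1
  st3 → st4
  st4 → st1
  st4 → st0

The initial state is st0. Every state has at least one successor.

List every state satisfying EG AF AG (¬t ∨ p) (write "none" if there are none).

States satisfying AF AG (¬t ∨ p): {st1}.
States satisfying EG AF AG (¬t ∨ p): {st1}.

{st1}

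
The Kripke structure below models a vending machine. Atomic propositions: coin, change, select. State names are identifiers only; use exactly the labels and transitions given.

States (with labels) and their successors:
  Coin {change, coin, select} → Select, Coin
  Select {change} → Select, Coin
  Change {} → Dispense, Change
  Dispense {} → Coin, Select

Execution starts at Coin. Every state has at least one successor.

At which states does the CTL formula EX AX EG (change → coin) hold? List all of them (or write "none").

States satisfying AX EG (change → coin): {Change}.
States satisfying EX AX EG (change → coin): {Change}.

{Change}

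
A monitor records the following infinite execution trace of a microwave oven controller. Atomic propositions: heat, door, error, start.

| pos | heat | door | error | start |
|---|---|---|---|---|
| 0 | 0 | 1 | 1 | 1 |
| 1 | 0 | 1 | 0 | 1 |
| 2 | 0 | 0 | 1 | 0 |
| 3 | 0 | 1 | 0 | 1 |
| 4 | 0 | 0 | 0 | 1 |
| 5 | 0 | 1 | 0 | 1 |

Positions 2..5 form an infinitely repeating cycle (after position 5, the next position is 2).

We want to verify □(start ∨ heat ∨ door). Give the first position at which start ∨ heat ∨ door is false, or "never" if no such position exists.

2

Check start ∨ heat ∨ door at each position in order: 0 ✓, 1 ✓.
At position 2 the labels are {error}, so start ∨ heat ∨ door is false there. This is the first violation.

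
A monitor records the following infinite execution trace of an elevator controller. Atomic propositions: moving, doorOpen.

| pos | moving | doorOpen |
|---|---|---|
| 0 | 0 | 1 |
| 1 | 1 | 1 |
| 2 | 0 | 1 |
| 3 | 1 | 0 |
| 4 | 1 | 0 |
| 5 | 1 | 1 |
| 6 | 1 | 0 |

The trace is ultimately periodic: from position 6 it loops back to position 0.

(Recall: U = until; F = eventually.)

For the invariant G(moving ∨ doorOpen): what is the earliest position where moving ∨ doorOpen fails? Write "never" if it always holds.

moving ∨ doorOpen holds at every position 0..6, and those are all the positions the trace ever visits, so the invariant G(moving ∨ doorOpen) is never violated.

never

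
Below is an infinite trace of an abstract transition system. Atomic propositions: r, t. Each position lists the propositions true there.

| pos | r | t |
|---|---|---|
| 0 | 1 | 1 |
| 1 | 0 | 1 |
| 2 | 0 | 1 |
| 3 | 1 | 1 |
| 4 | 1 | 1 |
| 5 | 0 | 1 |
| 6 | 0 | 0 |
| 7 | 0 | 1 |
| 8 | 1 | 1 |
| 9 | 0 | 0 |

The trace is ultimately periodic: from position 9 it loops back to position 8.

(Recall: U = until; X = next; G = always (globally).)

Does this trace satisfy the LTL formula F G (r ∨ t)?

No

G (r ∨ t) is false at every position 0..9, so it never becomes true and F G (r ∨ t) fails.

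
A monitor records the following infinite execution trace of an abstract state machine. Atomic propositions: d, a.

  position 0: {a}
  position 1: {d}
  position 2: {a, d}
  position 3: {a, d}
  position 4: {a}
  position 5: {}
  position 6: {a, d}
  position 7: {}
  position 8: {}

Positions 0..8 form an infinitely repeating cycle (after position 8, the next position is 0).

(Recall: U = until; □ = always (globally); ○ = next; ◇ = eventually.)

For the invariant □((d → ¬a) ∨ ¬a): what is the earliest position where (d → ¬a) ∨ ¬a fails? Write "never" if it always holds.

Check (d → ¬a) ∨ ¬a at each position in order: 0 ✓, 1 ✓.
At position 2 the labels are {a, d}, so (d → ¬a) ∨ ¬a is false there. This is the first violation.

2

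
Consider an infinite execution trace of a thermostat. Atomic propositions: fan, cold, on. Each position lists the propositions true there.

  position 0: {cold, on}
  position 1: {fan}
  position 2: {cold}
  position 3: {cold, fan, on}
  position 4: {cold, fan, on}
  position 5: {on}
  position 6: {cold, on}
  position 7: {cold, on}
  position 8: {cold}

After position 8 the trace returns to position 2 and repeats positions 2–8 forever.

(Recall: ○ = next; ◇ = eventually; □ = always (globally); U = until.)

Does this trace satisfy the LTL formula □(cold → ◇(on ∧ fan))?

Satisfied

cold → ◇(on ∧ fan) holds at every position 0..8, and those are all positions ever visited, so □(cold → ◇(on ∧ fan)) holds.
Positions where cold holds: 0, 2, 3, 4, 6, 7, 8.
Check ◇(on ∧ fan) at each: 0→ok, 2→ok, 3→ok, 4→ok, 6→ok, 7→ok, 8→ok.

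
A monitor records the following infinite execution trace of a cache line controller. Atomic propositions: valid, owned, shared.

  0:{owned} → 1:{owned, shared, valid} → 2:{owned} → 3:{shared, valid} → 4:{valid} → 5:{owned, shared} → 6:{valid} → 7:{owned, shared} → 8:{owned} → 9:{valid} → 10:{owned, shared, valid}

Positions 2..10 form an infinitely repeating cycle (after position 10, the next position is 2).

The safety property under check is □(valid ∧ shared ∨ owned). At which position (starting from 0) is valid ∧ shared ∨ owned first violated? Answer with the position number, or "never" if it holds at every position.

4

Check valid ∧ shared ∨ owned at each position in order: 0 ✓, 1 ✓, 2 ✓, 3 ✓.
At position 4 the labels are {valid}, so valid ∧ shared ∨ owned is false there. This is the first violation.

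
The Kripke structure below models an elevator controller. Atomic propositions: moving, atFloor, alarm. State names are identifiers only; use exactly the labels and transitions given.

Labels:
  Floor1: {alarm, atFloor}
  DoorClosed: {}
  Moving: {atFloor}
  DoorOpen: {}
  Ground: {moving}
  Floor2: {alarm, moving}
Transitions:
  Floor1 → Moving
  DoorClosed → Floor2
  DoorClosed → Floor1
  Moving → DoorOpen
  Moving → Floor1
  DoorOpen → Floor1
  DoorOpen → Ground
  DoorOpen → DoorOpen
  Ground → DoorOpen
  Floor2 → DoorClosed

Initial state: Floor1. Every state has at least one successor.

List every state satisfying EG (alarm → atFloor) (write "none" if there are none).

{Floor1, DoorClosed, Moving, DoorOpen, Ground}

States satisfying alarm → atFloor: {Floor1, DoorClosed, Moving, DoorOpen, Ground}.
States satisfying EG (alarm → atFloor): {Floor1, DoorClosed, Moving, DoorOpen, Ground}.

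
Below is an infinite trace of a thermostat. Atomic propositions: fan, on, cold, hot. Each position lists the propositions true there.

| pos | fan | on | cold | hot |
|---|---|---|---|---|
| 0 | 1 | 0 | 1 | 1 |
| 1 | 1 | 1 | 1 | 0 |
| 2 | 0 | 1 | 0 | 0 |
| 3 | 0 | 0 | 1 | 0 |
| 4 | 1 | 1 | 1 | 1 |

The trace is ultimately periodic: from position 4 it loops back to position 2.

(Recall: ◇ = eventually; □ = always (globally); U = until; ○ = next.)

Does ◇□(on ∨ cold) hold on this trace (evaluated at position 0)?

□(on ∨ cold) holds at position 0, which is reachable from 0, so ◇□(on ∨ cold) holds.

Holds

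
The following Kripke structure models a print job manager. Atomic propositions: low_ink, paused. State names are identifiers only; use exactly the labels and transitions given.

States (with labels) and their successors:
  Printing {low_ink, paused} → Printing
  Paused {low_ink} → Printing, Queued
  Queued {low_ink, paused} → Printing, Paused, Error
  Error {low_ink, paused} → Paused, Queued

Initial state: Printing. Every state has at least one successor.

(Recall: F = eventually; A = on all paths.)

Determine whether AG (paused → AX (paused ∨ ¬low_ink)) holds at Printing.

States satisfying paused → AX (paused ∨ ¬low_ink): {Printing, Paused}.
States satisfying AG (paused → AX (paused ∨ ¬low_ink)): {Printing}.
Every state reachable from Printing satisfies paused → AX (paused ∨ ¬low_ink).
Printing ∈ Sat(AG (paused → AX (paused ∨ ¬low_ink))).

Satisfied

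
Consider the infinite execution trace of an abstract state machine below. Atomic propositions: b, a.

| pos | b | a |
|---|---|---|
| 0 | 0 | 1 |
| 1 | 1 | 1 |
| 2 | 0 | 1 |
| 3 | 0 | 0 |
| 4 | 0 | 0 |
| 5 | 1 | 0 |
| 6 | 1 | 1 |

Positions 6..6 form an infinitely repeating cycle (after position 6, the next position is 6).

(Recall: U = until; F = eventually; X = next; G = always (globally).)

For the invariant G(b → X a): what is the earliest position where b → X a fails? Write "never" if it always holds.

never

b → X a holds at every position 0..6, and those are all the positions the trace ever visits, so the invariant G(b → X a) is never violated.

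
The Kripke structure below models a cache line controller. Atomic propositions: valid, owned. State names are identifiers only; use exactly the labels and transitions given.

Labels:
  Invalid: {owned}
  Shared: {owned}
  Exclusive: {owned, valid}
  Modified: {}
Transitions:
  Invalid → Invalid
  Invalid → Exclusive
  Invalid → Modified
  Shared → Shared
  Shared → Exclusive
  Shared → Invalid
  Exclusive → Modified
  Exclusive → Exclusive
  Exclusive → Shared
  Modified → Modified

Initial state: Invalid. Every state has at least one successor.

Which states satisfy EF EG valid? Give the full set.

{Invalid, Shared, Exclusive}

States satisfying EG valid: {Exclusive}.
States satisfying EF EG valid: {Invalid, Shared, Exclusive}.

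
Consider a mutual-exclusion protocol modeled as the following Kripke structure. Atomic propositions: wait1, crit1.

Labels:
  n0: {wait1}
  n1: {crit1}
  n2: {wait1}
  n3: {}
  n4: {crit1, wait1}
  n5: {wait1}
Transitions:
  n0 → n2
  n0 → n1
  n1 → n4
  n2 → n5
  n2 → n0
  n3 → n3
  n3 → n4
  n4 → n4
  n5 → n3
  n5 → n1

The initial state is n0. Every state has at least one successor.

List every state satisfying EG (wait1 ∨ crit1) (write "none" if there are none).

States satisfying wait1 ∨ crit1: {n0, n1, n2, n4, n5}.
States satisfying EG (wait1 ∨ crit1): {n0, n1, n2, n4, n5}.

{n0, n1, n2, n4, n5}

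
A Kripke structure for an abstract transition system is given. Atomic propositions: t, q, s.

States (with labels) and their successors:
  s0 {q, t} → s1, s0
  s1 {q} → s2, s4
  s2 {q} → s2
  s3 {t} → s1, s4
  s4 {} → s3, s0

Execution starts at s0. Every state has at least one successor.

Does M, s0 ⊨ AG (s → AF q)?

Yes

States satisfying s → AF q: {s0, s1, s2, s3, s4}.
States satisfying AG (s → AF q): {s0, s1, s2, s3, s4}.
Every state reachable from s0 satisfies s → AF q.
s0 ∈ Sat(AG (s → AF q)).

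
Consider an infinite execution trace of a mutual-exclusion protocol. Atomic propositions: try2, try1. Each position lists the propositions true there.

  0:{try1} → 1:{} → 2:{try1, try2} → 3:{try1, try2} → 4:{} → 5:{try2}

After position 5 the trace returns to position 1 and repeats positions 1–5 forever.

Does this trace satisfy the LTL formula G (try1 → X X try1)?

No

try1 → X X try1 must hold at every position from 0 onward. It fails at position 2, so G (try1 → X X try1) is false.
Positions where try1 holds: 0, 2, 3.
Check X X try1 at each: 0→ok, 2→fails, 3→fails.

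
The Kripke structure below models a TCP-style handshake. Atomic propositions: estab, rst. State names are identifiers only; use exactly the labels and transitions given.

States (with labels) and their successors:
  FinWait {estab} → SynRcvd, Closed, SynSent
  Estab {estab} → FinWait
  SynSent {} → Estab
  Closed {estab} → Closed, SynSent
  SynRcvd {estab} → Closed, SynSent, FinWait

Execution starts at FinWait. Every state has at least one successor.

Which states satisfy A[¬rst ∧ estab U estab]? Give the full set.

States satisfying ¬rst ∧ estab: {FinWait, Estab, Closed, SynRcvd}.
States satisfying estab: {FinWait, Estab, Closed, SynRcvd}.
States satisfying A[¬rst ∧ estab U estab]: {FinWait, Estab, Closed, SynRcvd}.

{FinWait, Estab, Closed, SynRcvd}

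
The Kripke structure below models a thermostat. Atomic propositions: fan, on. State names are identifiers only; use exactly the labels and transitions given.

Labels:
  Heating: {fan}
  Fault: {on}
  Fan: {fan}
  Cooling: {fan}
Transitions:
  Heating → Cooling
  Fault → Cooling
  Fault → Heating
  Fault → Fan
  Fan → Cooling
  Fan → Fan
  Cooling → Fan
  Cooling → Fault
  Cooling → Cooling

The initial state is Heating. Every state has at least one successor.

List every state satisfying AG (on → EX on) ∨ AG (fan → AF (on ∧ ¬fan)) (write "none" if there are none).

States satisfying on → EX on: {Heating, Fan, Cooling}.
States satisfying AG (on → EX on): ∅.
States satisfying fan → AF (on ∧ ¬fan): {Fault}.
States satisfying AG (fan → AF (on ∧ ¬fan)): ∅.
States satisfying AG (on → EX on) ∨ AG (fan → AF (on ∧ ¬fan)): ∅.

none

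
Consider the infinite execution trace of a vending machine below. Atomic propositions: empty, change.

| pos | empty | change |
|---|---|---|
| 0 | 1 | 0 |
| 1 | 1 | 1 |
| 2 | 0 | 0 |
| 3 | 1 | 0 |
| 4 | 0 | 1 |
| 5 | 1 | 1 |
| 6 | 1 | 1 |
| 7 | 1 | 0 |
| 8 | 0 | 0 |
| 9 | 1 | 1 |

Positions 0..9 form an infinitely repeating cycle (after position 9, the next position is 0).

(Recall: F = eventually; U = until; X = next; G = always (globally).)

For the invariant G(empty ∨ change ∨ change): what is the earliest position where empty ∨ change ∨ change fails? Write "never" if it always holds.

2

Check empty ∨ change ∨ change at each position in order: 0 ✓, 1 ✓.
At position 2 the labels are {}, so empty ∨ change ∨ change is false there. This is the first violation.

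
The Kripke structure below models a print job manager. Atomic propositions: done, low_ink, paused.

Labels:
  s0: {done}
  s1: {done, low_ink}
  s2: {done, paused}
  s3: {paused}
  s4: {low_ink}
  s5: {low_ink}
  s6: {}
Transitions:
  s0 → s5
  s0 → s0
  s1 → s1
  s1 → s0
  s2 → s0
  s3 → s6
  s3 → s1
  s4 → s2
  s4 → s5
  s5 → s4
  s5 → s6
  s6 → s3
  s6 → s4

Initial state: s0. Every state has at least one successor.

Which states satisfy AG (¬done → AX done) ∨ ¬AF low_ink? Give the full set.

States satisfying ¬done → AX done: {s0, s1, s2}.
States satisfying AG (¬done → AX done): ∅.
States satisfying low_ink: {s1, s4, s5}.
States satisfying AF low_ink: {s1, s4, s5}.
States satisfying ¬AF low_ink: {s0, s2, s3, s6}.
States satisfying AG (¬done → AX done) ∨ ¬AF low_ink: {s0, s2, s3, s6}.

{s0, s2, s3, s6}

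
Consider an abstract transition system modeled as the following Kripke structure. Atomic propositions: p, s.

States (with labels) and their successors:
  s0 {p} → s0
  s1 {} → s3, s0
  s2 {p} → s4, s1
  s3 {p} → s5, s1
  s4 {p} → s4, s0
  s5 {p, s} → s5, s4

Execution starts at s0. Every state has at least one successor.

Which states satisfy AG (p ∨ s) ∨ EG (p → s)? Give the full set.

{s0, s4, s5}

States satisfying p ∨ s: {s0, s2, s3, s4, s5}.
States satisfying AG (p ∨ s): {s0, s4, s5}.
States satisfying p → s: {s1, s5}.
States satisfying EG (p → s): {s5}.
States satisfying AG (p ∨ s) ∨ EG (p → s): {s0, s4, s5}.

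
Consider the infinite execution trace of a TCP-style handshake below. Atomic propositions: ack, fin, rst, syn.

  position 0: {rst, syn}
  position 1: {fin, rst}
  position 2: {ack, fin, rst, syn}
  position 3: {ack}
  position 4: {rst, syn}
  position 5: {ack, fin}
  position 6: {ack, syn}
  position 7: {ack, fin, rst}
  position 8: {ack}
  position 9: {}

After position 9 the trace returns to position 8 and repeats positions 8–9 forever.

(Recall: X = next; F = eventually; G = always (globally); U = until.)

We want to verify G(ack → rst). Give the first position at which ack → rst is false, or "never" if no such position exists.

Check ack → rst at each position in order: 0 ✓, 1 ✓, 2 ✓.
At position 3 the labels are {ack}, so ack → rst is false there. This is the first violation.

3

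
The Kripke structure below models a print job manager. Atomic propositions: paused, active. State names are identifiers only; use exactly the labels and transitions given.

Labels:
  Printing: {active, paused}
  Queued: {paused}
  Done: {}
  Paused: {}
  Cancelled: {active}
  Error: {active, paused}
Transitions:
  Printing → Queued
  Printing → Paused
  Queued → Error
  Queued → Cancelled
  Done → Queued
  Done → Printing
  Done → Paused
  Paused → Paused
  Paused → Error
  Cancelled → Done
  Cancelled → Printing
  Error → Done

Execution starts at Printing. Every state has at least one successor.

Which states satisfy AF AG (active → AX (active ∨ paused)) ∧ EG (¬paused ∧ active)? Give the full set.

none

States satisfying AG (active → AX (active ∨ paused)): ∅.
States satisfying AF AG (active → AX (active ∨ paused)): ∅.
States satisfying ¬paused ∧ active: {Cancelled}.
States satisfying EG (¬paused ∧ active): ∅.
States satisfying AF AG (active → AX (active ∨ paused)) ∧ EG (¬paused ∧ active): ∅.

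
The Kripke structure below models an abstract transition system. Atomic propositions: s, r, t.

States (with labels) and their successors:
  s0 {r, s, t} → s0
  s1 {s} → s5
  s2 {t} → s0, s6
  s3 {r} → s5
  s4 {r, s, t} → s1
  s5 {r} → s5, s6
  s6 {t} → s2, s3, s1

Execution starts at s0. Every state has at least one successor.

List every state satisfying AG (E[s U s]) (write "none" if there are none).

States satisfying E[s U s]: {s0, s1, s4}.
States satisfying AG (E[s U s]): {s0}.

{s0}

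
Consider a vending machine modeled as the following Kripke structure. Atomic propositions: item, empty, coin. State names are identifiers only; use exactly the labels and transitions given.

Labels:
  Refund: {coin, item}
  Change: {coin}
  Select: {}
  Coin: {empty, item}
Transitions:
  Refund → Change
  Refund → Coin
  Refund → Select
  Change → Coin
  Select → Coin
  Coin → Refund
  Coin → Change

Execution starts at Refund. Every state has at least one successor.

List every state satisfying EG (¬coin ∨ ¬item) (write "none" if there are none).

{Change, Select, Coin}

States satisfying ¬coin ∨ ¬item: {Change, Select, Coin}.
States satisfying EG (¬coin ∨ ¬item): {Change, Select, Coin}.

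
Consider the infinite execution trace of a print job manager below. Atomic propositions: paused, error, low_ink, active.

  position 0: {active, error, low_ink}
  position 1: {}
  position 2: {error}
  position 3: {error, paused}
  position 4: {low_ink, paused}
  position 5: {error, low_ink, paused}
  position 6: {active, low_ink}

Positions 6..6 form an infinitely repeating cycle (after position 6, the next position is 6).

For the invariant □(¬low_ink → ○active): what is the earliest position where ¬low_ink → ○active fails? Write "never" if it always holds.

Check ¬low_ink → ○active at each position in order: 0 ✓.
At position 1 the labels are {} and the next position 2 has {error}, so ¬low_ink → ○active is false there. This is the first violation.

1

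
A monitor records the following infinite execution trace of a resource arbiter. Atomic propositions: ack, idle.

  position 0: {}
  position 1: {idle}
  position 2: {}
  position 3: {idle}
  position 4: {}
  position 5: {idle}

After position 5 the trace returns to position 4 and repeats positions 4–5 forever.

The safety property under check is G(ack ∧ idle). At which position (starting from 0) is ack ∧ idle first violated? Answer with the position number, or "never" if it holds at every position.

At position 0 the labels are {}, so ack ∧ idle is false there. This is the first violation.

0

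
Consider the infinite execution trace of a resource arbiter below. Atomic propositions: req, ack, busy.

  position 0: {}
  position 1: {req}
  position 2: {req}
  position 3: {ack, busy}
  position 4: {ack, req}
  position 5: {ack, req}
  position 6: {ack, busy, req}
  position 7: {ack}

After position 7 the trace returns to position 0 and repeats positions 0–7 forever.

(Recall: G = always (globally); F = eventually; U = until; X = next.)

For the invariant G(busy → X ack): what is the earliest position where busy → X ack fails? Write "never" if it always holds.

never

busy → X ack holds at every position 0..7, and those are all the positions the trace ever visits, so the invariant G(busy → X ack) is never violated.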